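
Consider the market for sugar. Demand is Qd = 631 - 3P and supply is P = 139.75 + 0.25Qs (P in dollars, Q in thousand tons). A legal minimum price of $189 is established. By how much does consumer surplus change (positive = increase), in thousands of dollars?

Rearranging supply gives Qs = 4P - 559. Setting quantity demanded equal to quantity supplied, 631 - 3P = 4P - 559, gives P* = 170 and Q* = 121.
Since 189 > 170, the floor is binding.
At P = 189: Qd = 631 - 3·189 = 64 and Qs = 4·189 - 559 = 197.
Consumer surplus without the control is ½ · (631/3 - 170) · 121 = 14641/6.
With the floor, consumers buy 64 units at 189, so CS = ½ · (631/3 - 189) · 64 = 2048/3.
Change in consumer surplus = 2048/3 - 14641/6 = -1757.5.

-1757.5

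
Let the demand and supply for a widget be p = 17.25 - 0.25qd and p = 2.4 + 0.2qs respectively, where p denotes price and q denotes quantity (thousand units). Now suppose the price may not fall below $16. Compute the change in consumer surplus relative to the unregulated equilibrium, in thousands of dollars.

-133

Rearranging demand gives qd = 69 - 4p; rearranging supply gives qs = 5p - 12. Equilibrium: 69 - 4p = 5p - 12, so 81 = 9p and p* = 9, q* = 33.
The floor of 16 is above the equilibrium price 9, so it binds.
At p = 16: qd = 69 - 4·16 = 5 and qs = 5·16 - 12 = 68.
Consumer surplus without the control is ½ · (17.25 - 9) · 33 = 136.125.
With the floor, consumers buy 5 units at 16, so CS = ½ · (17.25 - 16) · 5 = 3.125.
Change in consumer surplus = 3.125 - 136.125 = -133.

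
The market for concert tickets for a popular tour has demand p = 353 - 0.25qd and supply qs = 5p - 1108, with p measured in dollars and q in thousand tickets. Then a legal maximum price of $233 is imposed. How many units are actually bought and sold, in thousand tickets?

Rearranging demand gives qd = 1412 - 4p. In a free market, 1412 - 4p = 5p - 1108 gives the equilibrium p* = 280, q* = 292.
Because the ceiling (233) lies below the market-clearing price, it is binding.
At p = 233: qd = 1412 - 4·233 = 480 and qs = 5·233 - 1108 = 57.
The quantity actually transacted is the short side, supply: 57.

57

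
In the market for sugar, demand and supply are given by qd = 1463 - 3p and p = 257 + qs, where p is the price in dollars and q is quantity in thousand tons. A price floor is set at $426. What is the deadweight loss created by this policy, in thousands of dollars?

0

Rearranging supply gives qs = p - 257. Setting quantity demanded equal to quantity supplied, 1463 - 3p = p - 257, gives p* = 430 and q* = 173.
Since 426 is below p* = 430, the floor does not bind and the free-market outcome prevails.
Since the control does not bind, no trades are prevented and deadweight loss is zero.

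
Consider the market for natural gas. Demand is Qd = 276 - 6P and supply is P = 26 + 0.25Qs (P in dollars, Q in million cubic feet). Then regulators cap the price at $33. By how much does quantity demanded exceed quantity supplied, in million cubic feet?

50

Rearranging supply gives Qs = 4P - 104. Without the control the market clears where 276 - 6P = 4P - 104, i.e. P* = 38 and Q* = 48.
Since 33 < 38, the ceiling is binding.
At P = 33: Qd = 276 - 6·33 = 78 and Qs = 4·33 - 104 = 28.
Shortage = Qd - Qs = 78 - 28 = 50.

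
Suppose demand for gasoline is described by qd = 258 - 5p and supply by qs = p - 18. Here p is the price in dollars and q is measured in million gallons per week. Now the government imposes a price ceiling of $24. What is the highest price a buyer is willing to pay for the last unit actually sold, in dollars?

Equilibrium: 258 - 5p = p - 18, so 276 = 6p and p* = 46, q* = 28.
Since 24 < 46, the ceiling is binding.
At p = 24: qd = 258 - 5·24 = 138 and qs = 24 - 18 = 6.
Only 6 units reach the market. On the demand curve, the marginal buyer's willingness to pay at q = 6 is (258 - 6)/5 = 50.4.

50.4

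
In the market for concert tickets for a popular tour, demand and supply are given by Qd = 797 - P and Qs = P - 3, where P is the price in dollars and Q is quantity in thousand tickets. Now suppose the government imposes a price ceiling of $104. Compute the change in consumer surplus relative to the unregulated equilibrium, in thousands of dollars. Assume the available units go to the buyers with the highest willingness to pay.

-13912

Equilibrium: 797 - P = P - 3, so 800 = 2P and P* = 400, Q* = 397.
The ceiling of 104 is below the equilibrium price 400, so it binds.
At P = 104: Qd = 797 - 104 = 693 and Qs = 104 - 3 = 101.
Consumer surplus without the control is ½ · (797 - 400) · 397 = 78804.5.
With the ceiling, 101 units are sold at 104 (assume they go to the highest-value buyers). The demand price at Q = 101 is 696, so CS = ½ · [(797 - 104) + (696 - 104)] · 101 = 64892.5.
Change in consumer surplus = 64892.5 - 78804.5 = -13912.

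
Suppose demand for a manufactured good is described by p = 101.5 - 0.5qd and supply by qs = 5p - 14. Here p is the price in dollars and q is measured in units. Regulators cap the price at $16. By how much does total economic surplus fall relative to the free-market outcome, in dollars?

Rearranging demand gives qd = 203 - 2p. Setting quantity demanded equal to quantity supplied, 203 - 2p = 5p - 14, gives p* = 31 and q* = 141.
Because the ceiling (16) lies below the market-clearing price, it is binding.
At p = 16: qd = 203 - 2·16 = 171 and qs = 5·16 - 14 = 66.
Quantity traded falls to 66. At q = 66 the demand price is (203 - 66)/2 = 68.5 and the supply price is (14 + 66)/5 = 16.
Deadweight loss = ½ · (68.5 - 16) · (141 - 66) = ½ · 52.5 · 75 = 1968.75.

1968.75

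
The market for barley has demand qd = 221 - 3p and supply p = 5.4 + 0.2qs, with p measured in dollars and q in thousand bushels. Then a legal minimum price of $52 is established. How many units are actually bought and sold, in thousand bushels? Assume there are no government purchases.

Rearranging supply gives qs = 5p - 27. Without the control the market clears where 221 - 3p = 5p - 27, i.e. p* = 31 and q* = 128.
Since 52 > 31, the floor is binding.
At p = 52: qd = 221 - 3·52 = 65 and qs = 5·52 - 27 = 233.
The quantity actually transacted is the short side, demand: 65.

65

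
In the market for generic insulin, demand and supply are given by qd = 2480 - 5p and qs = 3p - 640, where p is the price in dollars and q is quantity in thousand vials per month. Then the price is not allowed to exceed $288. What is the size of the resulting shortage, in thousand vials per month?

Without the control the market clears where 2480 - 5p = 3p - 640, i.e. p* = 390 and q* = 530.
Since 288 < 390, the ceiling is binding.
At p = 288: qd = 2480 - 5·288 = 1040 and qs = 3·288 - 640 = 224.
Shortage = qd - qs = 1040 - 224 = 816.

816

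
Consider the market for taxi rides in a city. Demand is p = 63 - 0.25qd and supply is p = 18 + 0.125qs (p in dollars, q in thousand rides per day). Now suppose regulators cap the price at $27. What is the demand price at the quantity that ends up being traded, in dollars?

Rearranging demand gives qd = 252 - 4p; rearranging supply gives qs = 8p - 144. Equilibrium: 252 - 4p = 8p - 144, so 396 = 12p and p* = 33, q* = 120.
The ceiling of 27 is below the equilibrium price 33, so it binds.
At p = 27: qd = 252 - 4·27 = 144 and qs = 8·27 - 144 = 72.
Only 72 units reach the market. On the demand curve, the marginal buyer's willingness to pay at q = 72 is (252 - 72)/4 = 45.

45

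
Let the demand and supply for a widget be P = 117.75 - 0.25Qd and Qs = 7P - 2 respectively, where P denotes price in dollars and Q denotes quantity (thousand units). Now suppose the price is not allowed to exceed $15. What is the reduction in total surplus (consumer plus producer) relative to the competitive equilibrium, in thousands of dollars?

7546

Rearranging demand gives Qd = 471 - 4P. Setting quantity demanded equal to quantity supplied, 471 - 4P = 7P - 2, gives P* = 43 and Q* = 299.
Because the ceiling (15) lies below the market-clearing price, it is binding.
At P = 15: Qd = 471 - 4·15 = 411 and Qs = 7·15 - 2 = 103.
Quantity traded falls to 103. At Q = 103 the demand price is (471 - 103)/4 = 92 and the supply price is (2 + 103)/7 = 15.
Deadweight loss = ½ · (92 - 15) · (299 - 103) = ½ · 77 · 196 = 7546.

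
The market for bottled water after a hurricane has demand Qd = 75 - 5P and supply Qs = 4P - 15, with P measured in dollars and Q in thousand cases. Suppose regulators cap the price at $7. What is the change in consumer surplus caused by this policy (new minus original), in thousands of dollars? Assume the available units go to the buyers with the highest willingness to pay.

24.6

In a free market, 75 - 5P = 4P - 15 gives the equilibrium P* = 10, Q* = 25.
Because the ceiling (7) lies below the market-clearing price, it is binding.
At P = 7: Qd = 75 - 5·7 = 40 and Qs = 4·7 - 15 = 13.
Consumer surplus without the control is ½ · (15 - 10) · 25 = 62.5.
With the ceiling, 13 units are sold at 7 (assume they go to the highest-value buyers). The demand price at Q = 13 is 12.4, so CS = ½ · [(15 - 7) + (12.4 - 7)] · 13 = 87.1.
Change in consumer surplus = 87.1 - 62.5 = 24.6.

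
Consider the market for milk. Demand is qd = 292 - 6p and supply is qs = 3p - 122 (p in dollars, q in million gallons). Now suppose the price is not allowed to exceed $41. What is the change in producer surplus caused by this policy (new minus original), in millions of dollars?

-42.5

Setting quantity demanded equal to quantity supplied, 292 - 6p = 3p - 122, gives p* = 46 and q* = 16.
Because the ceiling (41) lies below the market-clearing price, it is binding.
At p = 41: qd = 292 - 6·41 = 46 and qs = 3·41 - 122 = 1.
Producer surplus without the control is ½ · (46 - 122/3) · 16 = 128/3.
With the ceiling, producers sell 1 units at 41, so PS = ½ · (41 - 122/3) · 1 = 1/6.
Change in producer surplus = 1/6 - 128/3 = -42.5.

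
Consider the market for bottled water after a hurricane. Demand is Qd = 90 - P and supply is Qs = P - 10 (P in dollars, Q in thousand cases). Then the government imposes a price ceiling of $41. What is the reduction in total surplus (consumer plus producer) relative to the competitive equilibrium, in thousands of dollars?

81

Setting quantity demanded equal to quantity supplied, 90 - P = P - 10, gives P* = 50 and Q* = 40.
Because the ceiling (41) lies below the market-clearing price, it is binding.
At P = 41: Qd = 90 - 41 = 49 and Qs = 41 - 10 = 31.
Quantity traded falls to 31. At Q = 31 the demand price is 90 - 31 = 59 and the supply price is 10 + 31 = 41.
Deadweight loss = ½ · (59 - 41) · (40 - 31) = ½ · 18 · 9 = 81.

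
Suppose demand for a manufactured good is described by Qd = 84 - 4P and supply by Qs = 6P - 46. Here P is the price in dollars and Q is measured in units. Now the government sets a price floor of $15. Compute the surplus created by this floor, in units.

Setting quantity demanded equal to quantity supplied, 84 - 4P = 6P - 46, gives P* = 13 and Q* = 32.
Since 15 > 13, the floor is binding.
At P = 15: Qd = 84 - 4·15 = 24 and Qs = 6·15 - 46 = 44.
Surplus = Qs - Qd = 44 - 24 = 20.

20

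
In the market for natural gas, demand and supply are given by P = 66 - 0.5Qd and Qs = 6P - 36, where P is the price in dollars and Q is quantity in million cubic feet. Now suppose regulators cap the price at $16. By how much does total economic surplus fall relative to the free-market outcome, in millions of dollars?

300

Rearranging demand gives Qd = 132 - 2P. Setting quantity demanded equal to quantity supplied, 132 - 2P = 6P - 36, gives P* = 21 and Q* = 90.
Because the ceiling (16) lies below the market-clearing price, it is binding.
At P = 16: Qd = 132 - 2·16 = 100 and Qs = 6·16 - 36 = 60.
Quantity traded falls to 60. At Q = 60 the demand price is (132 - 60)/2 = 36 and the supply price is (36 + 60)/6 = 16.
Deadweight loss = ½ · (36 - 16) · (90 - 60) = ½ · 20 · 30 = 300.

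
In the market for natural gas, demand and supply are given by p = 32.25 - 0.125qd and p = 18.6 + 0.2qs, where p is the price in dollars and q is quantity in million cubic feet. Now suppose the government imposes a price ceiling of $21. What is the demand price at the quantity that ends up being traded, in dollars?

Rearranging demand gives qd = 258 - 8p; rearranging supply gives qs = 5p - 93. Equilibrium: 258 - 8p = 5p - 93, so 351 = 13p and p* = 27, q* = 42.
Because the ceiling (21) lies below the market-clearing price, it is binding.
At p = 21: qd = 258 - 8·21 = 90 and qs = 5·21 - 93 = 12.
Only 12 units reach the market. On the demand curve, the marginal buyer's willingness to pay at q = 12 is (258 - 12)/8 = 30.75.

30.75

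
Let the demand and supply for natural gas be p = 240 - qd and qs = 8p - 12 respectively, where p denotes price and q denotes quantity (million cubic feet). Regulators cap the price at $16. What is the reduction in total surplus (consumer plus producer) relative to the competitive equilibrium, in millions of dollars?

5184

Rearranging demand gives qd = 240 - p. Setting quantity demanded equal to quantity supplied, 240 - p = 8p - 12, gives p* = 28 and q* = 212.
Because the ceiling (16) lies below the market-clearing price, it is binding.
At p = 16: qd = 240 - 16 = 224 and qs = 8·16 - 12 = 116.
Quantity traded falls to 116. At q = 116 the demand price is 240 - 116 = 124 and the supply price is (12 + 116)/8 = 16.
Deadweight loss = ½ · (124 - 16) · (212 - 116) = ½ · 108 · 96 = 5184.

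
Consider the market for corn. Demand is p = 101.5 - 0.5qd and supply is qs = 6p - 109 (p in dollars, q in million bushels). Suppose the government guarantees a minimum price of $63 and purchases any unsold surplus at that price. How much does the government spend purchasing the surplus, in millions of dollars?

Rearranging demand gives qd = 203 - 2p. In a free market, 203 - 2p = 6p - 109 gives the equilibrium p* = 39, q* = 125.
Because the floor (63) lies above the market-clearing price, it is binding.
At p = 63: qd = 203 - 2·63 = 77 and qs = 6·63 - 109 = 269.
Surplus = qs - qd = 192.
Government expenditure = surplus × support price = 192 × 63 = 12096.

12096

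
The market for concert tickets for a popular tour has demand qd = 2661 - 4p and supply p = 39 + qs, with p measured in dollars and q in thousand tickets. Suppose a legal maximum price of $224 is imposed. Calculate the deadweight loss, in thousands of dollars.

Rearranging supply gives qs = p - 39. Without the control the market clears where 2661 - 4p = p - 39, i.e. p* = 540 and q* = 501.
The ceiling of 224 is below the equilibrium price 540, so it binds.
At p = 224: qd = 2661 - 4·224 = 1765 and qs = 224 - 39 = 185.
Quantity traded falls to 185. At q = 185 the demand price is (2661 - 185)/4 = 619 and the supply price is 39 + 185 = 224.
Deadweight loss = ½ · (619 - 224) · (501 - 185) = ½ · 395 · 316 = 62410.

62410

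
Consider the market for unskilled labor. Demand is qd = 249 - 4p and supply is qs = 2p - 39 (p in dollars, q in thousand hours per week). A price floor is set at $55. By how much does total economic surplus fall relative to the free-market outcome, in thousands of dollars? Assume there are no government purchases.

294

In a free market, 249 - 4p = 2p - 39 gives the equilibrium p* = 48, q* = 57.
Since 55 > 48, the floor is binding.
At p = 55: qd = 249 - 4·55 = 29 and qs = 2·55 - 39 = 71.
Quantity traded falls to 29. At q = 29 the demand price is (249 - 29)/4 = 55 and the supply price is (39 + 29)/2 = 34.
Deadweight loss = ½ · (55 - 34) · (57 - 29) = ½ · 21 · 28 = 294.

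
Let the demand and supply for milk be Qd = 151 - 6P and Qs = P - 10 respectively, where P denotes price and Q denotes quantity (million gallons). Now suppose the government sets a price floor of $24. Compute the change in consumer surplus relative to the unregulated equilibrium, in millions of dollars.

-10

In a free market, 151 - 6P = P - 10 gives the equilibrium P* = 23, Q* = 13.
The floor of 24 is above the equilibrium price 23, so it binds.
At P = 24: Qd = 151 - 6·24 = 7 and Qs = 24 - 10 = 14.
Consumer surplus without the control is ½ · (151/6 - 23) · 13 = 169/12.
With the floor, consumers buy 7 units at 24, so CS = ½ · (151/6 - 24) · 7 = 49/12.
Change in consumer surplus = 49/12 - 169/12 = -10.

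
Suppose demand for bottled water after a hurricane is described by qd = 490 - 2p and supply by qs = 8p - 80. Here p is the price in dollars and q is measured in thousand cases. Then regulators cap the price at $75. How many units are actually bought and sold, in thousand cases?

Without the control the market clears where 490 - 2p = 8p - 80, i.e. p* = 57 and q* = 376.
Since 75 is above p* = 57, the ceiling does not bind and the free-market outcome prevails.

376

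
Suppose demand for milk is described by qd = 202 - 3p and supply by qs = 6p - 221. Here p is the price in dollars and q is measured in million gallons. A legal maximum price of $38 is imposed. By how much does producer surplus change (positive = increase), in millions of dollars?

-306

Equilibrium: 202 - 3p = 6p - 221, so 423 = 9p and p* = 47, q* = 61.
Because the ceiling (38) lies below the market-clearing price, it is binding.
At p = 38: qd = 202 - 3·38 = 88 and qs = 6·38 - 221 = 7.
Producer surplus without the control is ½ · (47 - 221/6) · 61 = 3721/12.
With the ceiling, producers sell 7 units at 38, so PS = ½ · (38 - 221/6) · 7 = 49/12.
Change in producer surplus = 49/12 - 3721/12 = -306.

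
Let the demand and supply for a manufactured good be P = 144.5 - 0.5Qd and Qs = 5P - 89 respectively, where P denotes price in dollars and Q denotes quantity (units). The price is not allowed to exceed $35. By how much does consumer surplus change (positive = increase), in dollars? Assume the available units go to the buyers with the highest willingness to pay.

-622.25

Rearranging demand gives Qd = 289 - 2P. Equilibrium: 289 - 2P = 5P - 89, so 378 = 7P and P* = 54, Q* = 181.
The ceiling of 35 is below the equilibrium price 54, so it binds.
At P = 35: Qd = 289 - 2·35 = 219 and Qs = 5·35 - 89 = 86.
Consumer surplus without the control is ½ · (144.5 - 54) · 181 = 8190.25.
With the ceiling, 86 units are sold at 35 (assume they go to the highest-value buyers). The demand price at Q = 86 is 101.5, so CS = ½ · [(144.5 - 35) + (101.5 - 35)] · 86 = 7568.
Change in consumer surplus = 7568 - 8190.25 = -622.25.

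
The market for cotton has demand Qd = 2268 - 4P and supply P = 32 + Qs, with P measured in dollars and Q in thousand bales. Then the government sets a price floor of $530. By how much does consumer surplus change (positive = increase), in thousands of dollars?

Rearranging supply gives Qs = P - 32. Without the control the market clears where 2268 - 4P = P - 32, i.e. P* = 460 and Q* = 428.
Since 530 > 460, the floor is binding.
At P = 530: Qd = 2268 - 4·530 = 148 and Qs = 530 - 32 = 498.
Consumer surplus without the control is ½ · (567 - 460) · 428 = 22898.
With the floor, consumers buy 148 units at 530, so CS = ½ · (567 - 530) · 148 = 2738.
Change in consumer surplus = 2738 - 22898 = -20160.

-20160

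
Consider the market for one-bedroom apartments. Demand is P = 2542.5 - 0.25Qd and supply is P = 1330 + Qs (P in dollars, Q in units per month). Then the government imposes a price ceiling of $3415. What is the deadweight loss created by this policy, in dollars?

0

Rearranging demand gives Qd = 10170 - 4P; rearranging supply gives Qs = P - 1330. In a free market, 10170 - 4P = P - 1330 gives the equilibrium P* = 2300, Q* = 970.
The ceiling of 3415 is above the equilibrium price 2300, so it is not binding; the market clears at P* = 2300, Q* = 970.
Since the control does not bind, no trades are prevented and deadweight loss is zero.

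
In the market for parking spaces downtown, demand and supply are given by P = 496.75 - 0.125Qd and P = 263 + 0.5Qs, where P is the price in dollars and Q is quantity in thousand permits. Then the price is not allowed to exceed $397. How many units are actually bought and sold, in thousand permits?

Rearranging demand gives Qd = 3974 - 8P; rearranging supply gives Qs = 2P - 526. Equilibrium: 3974 - 8P = 2P - 526, so 4500 = 10P and P* = 450, Q* = 374.
Because the ceiling (397) lies below the market-clearing price, it is binding.
At P = 397: Qd = 3974 - 8·397 = 798 and Qs = 2·397 - 526 = 268.
The quantity actually transacted is the short side, supply: 268.

268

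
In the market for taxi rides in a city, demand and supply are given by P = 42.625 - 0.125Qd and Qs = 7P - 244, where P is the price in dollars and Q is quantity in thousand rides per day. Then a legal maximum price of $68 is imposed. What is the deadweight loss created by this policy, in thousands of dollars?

Rearranging demand gives Qd = 341 - 8P. Without the control the market clears where 341 - 8P = 7P - 244, i.e. P* = 39 and Q* = 29.
The ceiling of 68 is above the equilibrium price 39, so it is not binding; the market clears at P* = 39, Q* = 29.
Since the control does not bind, no trades are prevented and deadweight loss is zero.

0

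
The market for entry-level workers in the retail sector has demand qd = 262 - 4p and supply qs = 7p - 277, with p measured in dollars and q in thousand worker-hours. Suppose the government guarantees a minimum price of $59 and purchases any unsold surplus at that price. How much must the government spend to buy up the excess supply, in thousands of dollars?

6490

Setting quantity demanded equal to quantity supplied, 262 - 4p = 7p - 277, gives p* = 49 and q* = 66.
Since 59 > 49, the floor is binding.
At p = 59: qd = 262 - 4·59 = 26 and qs = 7·59 - 277 = 136.
Surplus = qs - qd = 110.
Government expenditure = surplus × support price = 110 × 59 = 6490.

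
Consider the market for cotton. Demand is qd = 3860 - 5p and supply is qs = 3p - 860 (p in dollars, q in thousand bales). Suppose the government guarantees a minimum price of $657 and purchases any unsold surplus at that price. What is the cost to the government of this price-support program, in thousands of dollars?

In a free market, 3860 - 5p = 3p - 860 gives the equilibrium p* = 590, q* = 910.
Because the floor (657) lies above the market-clearing price, it is binding.
At p = 657: qd = 3860 - 5·657 = 575 and qs = 3·657 - 860 = 1111.
Surplus = qs - qd = 536.
Government expenditure = surplus × support price = 536 × 657 = 352152.

352152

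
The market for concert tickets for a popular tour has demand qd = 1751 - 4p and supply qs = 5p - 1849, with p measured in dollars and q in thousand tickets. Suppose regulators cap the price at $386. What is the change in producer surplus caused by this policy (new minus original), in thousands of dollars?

-1624

Setting quantity demanded equal to quantity supplied, 1751 - 4p = 5p - 1849, gives p* = 400 and q* = 151.
Because the ceiling (386) lies below the market-clearing price, it is binding.
At p = 386: qd = 1751 - 4·386 = 207 and qs = 5·386 - 1849 = 81.
Producer surplus without the control is ½ · (400 - 369.8) · 151 = 2280.1.
With the ceiling, producers sell 81 units at 386, so PS = ½ · (386 - 369.8) · 81 = 656.1.
Change in producer surplus = 656.1 - 2280.1 = -1624.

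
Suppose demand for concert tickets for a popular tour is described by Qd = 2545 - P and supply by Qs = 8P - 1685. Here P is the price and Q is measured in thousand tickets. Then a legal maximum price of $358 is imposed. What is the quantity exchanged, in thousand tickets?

1179

In a free market, 2545 - P = 8P - 1685 gives the equilibrium P* = 470, Q* = 2075.
The ceiling of 358 is below the equilibrium price 470, so it binds.
At P = 358: Qd = 2545 - 358 = 2187 and Qs = 8·358 - 1685 = 1179.
The quantity actually transacted is the short side, supply: 1179.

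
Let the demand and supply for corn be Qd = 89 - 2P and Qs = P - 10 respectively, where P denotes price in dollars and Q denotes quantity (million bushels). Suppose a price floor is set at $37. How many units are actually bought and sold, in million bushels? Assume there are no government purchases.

15

Setting quantity demanded equal to quantity supplied, 89 - 2P = P - 10, gives P* = 33 and Q* = 23.
The floor of 37 is above the equilibrium price 33, so it binds.
At P = 37: Qd = 89 - 2·37 = 15 and Qs = 37 - 10 = 27.
The quantity actually transacted is the short side, demand: 15.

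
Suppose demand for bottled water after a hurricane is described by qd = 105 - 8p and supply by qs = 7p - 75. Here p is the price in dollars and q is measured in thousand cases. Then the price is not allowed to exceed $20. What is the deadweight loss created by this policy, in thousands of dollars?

Without the control the market clears where 105 - 8p = 7p - 75, i.e. p* = 12 and q* = 9.
The ceiling of 20 is above the equilibrium price 12, so it is not binding; the market clears at p* = 12, q* = 9.
Since the control does not bind, no trades are prevented and deadweight loss is zero.

0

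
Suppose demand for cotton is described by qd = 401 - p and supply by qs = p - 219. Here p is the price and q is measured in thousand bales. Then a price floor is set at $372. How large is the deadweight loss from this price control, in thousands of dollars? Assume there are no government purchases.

3844

Setting quantity demanded equal to quantity supplied, 401 - p = p - 219, gives p* = 310 and q* = 91.
Since 372 > 310, the floor is binding.
At p = 372: qd = 401 - 372 = 29 and qs = 372 - 219 = 153.
Quantity traded falls to 29. At q = 29 the demand price is 401 - 29 = 372 and the supply price is 219 + 29 = 248.
Deadweight loss = ½ · (372 - 248) · (91 - 29) = ½ · 124 · 62 = 3844.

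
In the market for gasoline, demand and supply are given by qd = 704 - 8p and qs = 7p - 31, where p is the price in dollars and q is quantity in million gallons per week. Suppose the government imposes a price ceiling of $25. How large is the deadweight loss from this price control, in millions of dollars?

3780

Without the control the market clears where 704 - 8p = 7p - 31, i.e. p* = 49 and q* = 312.
Because the ceiling (25) lies below the market-clearing price, it is binding.
At p = 25: qd = 704 - 8·25 = 504 and qs = 7·25 - 31 = 144.
Quantity traded falls to 144. At q = 144 the demand price is (704 - 144)/8 = 70 and the supply price is (31 + 144)/7 = 25.
Deadweight loss = ½ · (70 - 25) · (312 - 144) = ½ · 45 · 168 = 3780.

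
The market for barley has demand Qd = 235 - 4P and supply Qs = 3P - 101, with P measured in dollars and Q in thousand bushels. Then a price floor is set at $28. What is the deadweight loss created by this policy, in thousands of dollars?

0

In a free market, 235 - 4P = 3P - 101 gives the equilibrium P* = 48, Q* = 43.
Since 28 is below P* = 48, the floor does not bind and the free-market outcome prevails.
Since the control does not bind, no trades are prevented and deadweight loss is zero.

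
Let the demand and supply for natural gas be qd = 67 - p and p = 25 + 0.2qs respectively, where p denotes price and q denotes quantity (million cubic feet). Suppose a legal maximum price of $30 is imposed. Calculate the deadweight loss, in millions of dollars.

60

Rearranging supply gives qs = 5p - 125. Without the control the market clears where 67 - p = 5p - 125, i.e. p* = 32 and q* = 35.
The ceiling of 30 is below the equilibrium price 32, so it binds.
At p = 30: qd = 67 - 30 = 37 and qs = 5·30 - 125 = 25.
Quantity traded falls to 25. At q = 25 the demand price is 67 - 25 = 42 and the supply price is (125 + 25)/5 = 30.
Deadweight loss = ½ · (42 - 30) · (35 - 25) = ½ · 12 · 10 = 60.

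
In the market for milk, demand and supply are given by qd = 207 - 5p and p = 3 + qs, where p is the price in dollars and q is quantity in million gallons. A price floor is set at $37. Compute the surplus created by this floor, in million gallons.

Rearranging supply gives qs = p - 3. Without the control the market clears where 207 - 5p = p - 3, i.e. p* = 35 and q* = 32.
The floor of 37 is above the equilibrium price 35, so it binds.
At p = 37: qd = 207 - 5·37 = 22 and qs = 37 - 3 = 34.
Surplus = qs - qd = 34 - 22 = 12.

12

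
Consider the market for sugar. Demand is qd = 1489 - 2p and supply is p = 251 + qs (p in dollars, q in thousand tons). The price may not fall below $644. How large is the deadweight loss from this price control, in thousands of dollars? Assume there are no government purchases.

12288

Rearranging supply gives qs = p - 251. Equilibrium: 1489 - 2p = p - 251, so 1740 = 3p and p* = 580, q* = 329.
The floor of 644 is above the equilibrium price 580, so it binds.
At p = 644: qd = 1489 - 2·644 = 201 and qs = 644 - 251 = 393.
Quantity traded falls to 201. At q = 201 the demand price is (1489 - 201)/2 = 644 and the supply price is 251 + 201 = 452.
Deadweight loss = ½ · (644 - 452) · (329 - 201) = ½ · 192 · 128 = 12288.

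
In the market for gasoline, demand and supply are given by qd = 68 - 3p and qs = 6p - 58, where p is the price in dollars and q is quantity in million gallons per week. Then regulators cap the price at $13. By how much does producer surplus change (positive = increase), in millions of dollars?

Equilibrium: 68 - 3p = 6p - 58, so 126 = 9p and p* = 14, q* = 26.
Since 13 < 14, the ceiling is binding.
At p = 13: qd = 68 - 3·13 = 29 and qs = 6·13 - 58 = 20.
Producer surplus without the control is ½ · (14 - 29/3) · 26 = 169/3.
With the ceiling, producers sell 20 units at 13, so PS = ½ · (13 - 29/3) · 20 = 100/3.
Change in producer surplus = 100/3 - 169/3 = -23.

-23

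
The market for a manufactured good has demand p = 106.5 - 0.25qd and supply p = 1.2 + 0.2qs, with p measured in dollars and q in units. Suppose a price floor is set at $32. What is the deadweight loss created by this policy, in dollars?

Rearranging demand gives qd = 426 - 4p; rearranging supply gives qs = 5p - 6. Setting quantity demanded equal to quantity supplied, 426 - 4p = 5p - 6, gives p* = 48 and q* = 234.
The floor of 32 is below the equilibrium price 48, so it is not binding; the market clears at p* = 48, q* = 234.
Since the control does not bind, no trades are prevented and deadweight loss is zero.

0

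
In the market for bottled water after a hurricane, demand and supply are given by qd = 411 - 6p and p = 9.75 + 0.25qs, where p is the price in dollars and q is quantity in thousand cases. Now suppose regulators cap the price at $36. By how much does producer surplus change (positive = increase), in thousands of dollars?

Rearranging supply gives qs = 4p - 39. In a free market, 411 - 6p = 4p - 39 gives the equilibrium p* = 45, q* = 141.
Since 36 < 45, the ceiling is binding.
At p = 36: qd = 411 - 6·36 = 195 and qs = 4·36 - 39 = 105.
Producer surplus without the control is ½ · (45 - 9.75) · 141 = 2485.125.
With the ceiling, producers sell 105 units at 36, so PS = ½ · (36 - 9.75) · 105 = 1378.125.
Change in producer surplus = 1378.125 - 2485.125 = -1107.

-1107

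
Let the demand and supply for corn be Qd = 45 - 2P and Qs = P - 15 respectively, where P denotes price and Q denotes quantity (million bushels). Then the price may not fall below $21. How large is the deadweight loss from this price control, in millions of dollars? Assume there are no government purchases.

Equilibrium: 45 - 2P = P - 15, so 60 = 3P and P* = 20, Q* = 5.
Because the floor (21) lies above the market-clearing price, it is binding.
At P = 21: Qd = 45 - 2·21 = 3 and Qs = 21 - 15 = 6.
Quantity traded falls to 3. At Q = 3 the demand price is (45 - 3)/2 = 21 and the supply price is 15 + 3 = 18.
Deadweight loss = ½ · (21 - 18) · (5 - 3) = ½ · 3 · 2 = 3.

3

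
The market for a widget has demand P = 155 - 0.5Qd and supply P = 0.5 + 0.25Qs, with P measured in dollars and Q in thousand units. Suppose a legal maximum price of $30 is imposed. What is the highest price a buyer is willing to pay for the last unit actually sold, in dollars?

Rearranging demand gives Qd = 310 - 2P; rearranging supply gives Qs = 4P - 2. Without the control the market clears where 310 - 2P = 4P - 2, i.e. P* = 52 and Q* = 206.
Because the ceiling (30) lies below the market-clearing price, it is binding.
At P = 30: Qd = 310 - 2·30 = 250 and Qs = 4·30 - 2 = 118.
Only 118 units reach the market. On the demand curve, the marginal buyer's willingness to pay at Q = 118 is (310 - 118)/2 = 96.

96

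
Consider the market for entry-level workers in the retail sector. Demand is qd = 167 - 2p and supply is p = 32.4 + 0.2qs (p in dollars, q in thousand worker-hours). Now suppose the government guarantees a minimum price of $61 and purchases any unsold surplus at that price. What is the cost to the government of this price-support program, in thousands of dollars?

Rearranging supply gives qs = 5p - 162. Without the control the market clears where 167 - 2p = 5p - 162, i.e. p* = 47 and q* = 73.
The floor of 61 is above the equilibrium price 47, so it binds.
At p = 61: qd = 167 - 2·61 = 45 and qs = 5·61 - 162 = 143.
Surplus = qs - qd = 98.
Government expenditure = surplus × support price = 98 × 61 = 5978.

5978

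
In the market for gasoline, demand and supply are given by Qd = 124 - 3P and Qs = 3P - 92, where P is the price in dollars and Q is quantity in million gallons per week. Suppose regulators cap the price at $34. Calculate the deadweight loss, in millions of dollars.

12

Without the control the market clears where 124 - 3P = 3P - 92, i.e. P* = 36 and Q* = 16.
Since 34 < 36, the ceiling is binding.
At P = 34: Qd = 124 - 3·34 = 22 and Qs = 3·34 - 92 = 10.
Quantity traded falls to 10. At Q = 10 the demand price is (124 - 10)/3 = 38 and the supply price is (92 + 10)/3 = 34.
Deadweight loss = ½ · (38 - 34) · (16 - 10) = ½ · 4 · 6 = 12.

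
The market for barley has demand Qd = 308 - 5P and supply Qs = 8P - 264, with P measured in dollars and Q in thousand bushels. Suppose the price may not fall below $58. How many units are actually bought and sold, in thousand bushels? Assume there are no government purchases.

Equilibrium: 308 - 5P = 8P - 264, so 572 = 13P and P* = 44, Q* = 88.
Since 58 > 44, the floor is binding.
At P = 58: Qd = 308 - 5·58 = 18 and Qs = 8·58 - 264 = 200.
The quantity actually transacted is the short side, demand: 18.

18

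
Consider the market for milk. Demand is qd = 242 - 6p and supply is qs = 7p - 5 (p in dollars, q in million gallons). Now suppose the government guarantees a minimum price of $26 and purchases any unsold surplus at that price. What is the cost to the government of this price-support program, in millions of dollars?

2366

Equilibrium: 242 - 6p = 7p - 5, so 247 = 13p and p* = 19, q* = 128.
Since 26 > 19, the floor is binding.
At p = 26: qd = 242 - 6·26 = 86 and qs = 7·26 - 5 = 177.
Surplus = qs - qd = 91.
Government expenditure = surplus × support price = 91 × 26 = 2366.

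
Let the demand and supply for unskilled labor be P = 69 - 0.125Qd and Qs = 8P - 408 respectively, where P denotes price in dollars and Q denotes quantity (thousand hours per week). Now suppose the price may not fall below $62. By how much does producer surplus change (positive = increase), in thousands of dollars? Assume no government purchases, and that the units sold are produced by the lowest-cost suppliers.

Rearranging demand gives Qd = 552 - 8P. Without the control the market clears where 552 - 8P = 8P - 408, i.e. P* = 60 and Q* = 72.
Because the floor (62) lies above the market-clearing price, it is binding.
At P = 62: Qd = 552 - 8·62 = 56 and Qs = 8·62 - 408 = 88.
Producer surplus without the control is ½ · (60 - 51) · 72 = 324.
With the floor, 56 units are sold at 62. The supply price at Q = 56 is 58, so PS = ½ · [(62 - 51) + (62 - 58)] · 56 = 420.
Change in producer surplus = 420 - 324 = 96.

96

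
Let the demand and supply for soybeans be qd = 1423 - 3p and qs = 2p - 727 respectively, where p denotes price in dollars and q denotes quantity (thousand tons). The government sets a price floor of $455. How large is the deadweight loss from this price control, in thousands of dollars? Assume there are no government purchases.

In a free market, 1423 - 3p = 2p - 727 gives the equilibrium p* = 430, q* = 133.
Because the floor (455) lies above the market-clearing price, it is binding.
At p = 455: qd = 1423 - 3·455 = 58 and qs = 2·455 - 727 = 183.
Quantity traded falls to 58. At q = 58 the demand price is (1423 - 58)/3 = 455 and the supply price is (727 + 58)/2 = 392.5.
Deadweight loss = ½ · (455 - 392.5) · (133 - 58) = ½ · 62.5 · 75 = 2343.75.

2343.75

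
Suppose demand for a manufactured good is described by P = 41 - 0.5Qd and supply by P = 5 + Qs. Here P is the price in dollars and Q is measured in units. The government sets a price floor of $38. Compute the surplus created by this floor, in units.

Rearranging demand gives Qd = 82 - 2P; rearranging supply gives Qs = P - 5. In a free market, 82 - 2P = P - 5 gives the equilibrium P* = 29, Q* = 24.
Since 38 > 29, the floor is binding.
At P = 38: Qd = 82 - 2·38 = 6 and Qs = 38 - 5 = 33.
Surplus = Qs - Qd = 33 - 6 = 27.

27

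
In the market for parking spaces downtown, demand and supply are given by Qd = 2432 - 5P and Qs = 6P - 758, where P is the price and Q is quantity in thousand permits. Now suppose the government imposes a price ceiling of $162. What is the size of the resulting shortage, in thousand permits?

In a free market, 2432 - 5P = 6P - 758 gives the equilibrium P* = 290, Q* = 982.
Since 162 < 290, the ceiling is binding.
At P = 162: Qd = 2432 - 5·162 = 1622 and Qs = 6·162 - 758 = 214.
Shortage = Qd - Qs = 1622 - 214 = 1408.

1408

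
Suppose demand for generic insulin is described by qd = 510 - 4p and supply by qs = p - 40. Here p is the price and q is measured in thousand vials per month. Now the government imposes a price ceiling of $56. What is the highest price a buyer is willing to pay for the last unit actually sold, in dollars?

Equilibrium: 510 - 4p = p - 40, so 550 = 5p and p* = 110, q* = 70.
Since 56 < 110, the ceiling is binding.
At p = 56: qd = 510 - 4·56 = 286 and qs = 56 - 40 = 16.
Only 16 units reach the market. On the demand curve, the marginal buyer's willingness to pay at q = 16 is (510 - 16)/4 = 123.5.

123.5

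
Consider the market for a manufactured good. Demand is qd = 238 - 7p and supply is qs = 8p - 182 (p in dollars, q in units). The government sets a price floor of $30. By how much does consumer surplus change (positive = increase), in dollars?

In a free market, 238 - 7p = 8p - 182 gives the equilibrium p* = 28, q* = 42.
Since 30 > 28, the floor is binding.
At p = 30: qd = 238 - 7·30 = 28 and qs = 8·30 - 182 = 58.
Consumer surplus without the control is ½ · (34 - 28) · 42 = 126.
With the floor, consumers buy 28 units at 30, so CS = ½ · (34 - 30) · 28 = 56.
Change in consumer surplus = 56 - 126 = -70.

-70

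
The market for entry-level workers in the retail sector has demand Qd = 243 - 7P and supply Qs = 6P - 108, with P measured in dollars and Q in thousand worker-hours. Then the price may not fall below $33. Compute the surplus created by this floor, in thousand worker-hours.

Setting quantity demanded equal to quantity supplied, 243 - 7P = 6P - 108, gives P* = 27 and Q* = 54.
The floor of 33 is above the equilibrium price 27, so it binds.
At P = 33: Qd = 243 - 7·33 = 12 and Qs = 6·33 - 108 = 90.
Surplus = Qs - Qd = 90 - 12 = 78.

78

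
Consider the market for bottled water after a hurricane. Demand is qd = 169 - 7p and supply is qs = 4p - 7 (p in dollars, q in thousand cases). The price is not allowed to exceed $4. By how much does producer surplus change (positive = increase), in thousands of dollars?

Without the control the market clears where 169 - 7p = 4p - 7, i.e. p* = 16 and q* = 57.
Because the ceiling (4) lies below the market-clearing price, it is binding.
At p = 4: qd = 169 - 7·4 = 141 and qs = 4·4 - 7 = 9.
Producer surplus without the control is ½ · (16 - 1.75) · 57 = 406.125.
With the ceiling, producers sell 9 units at 4, so PS = ½ · (4 - 1.75) · 9 = 10.125.
Change in producer surplus = 10.125 - 406.125 = -396.

-396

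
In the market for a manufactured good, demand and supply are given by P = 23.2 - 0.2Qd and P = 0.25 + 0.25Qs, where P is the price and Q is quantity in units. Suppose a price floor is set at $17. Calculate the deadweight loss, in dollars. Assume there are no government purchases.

90

Rearranging demand gives Qd = 116 - 5P; rearranging supply gives Qs = 4P - 1. Without the control the market clears where 116 - 5P = 4P - 1, i.e. P* = 13 and Q* = 51.
The floor of 17 is above the equilibrium price 13, so it binds.
At P = 17: Qd = 116 - 5·17 = 31 and Qs = 4·17 - 1 = 67.
Quantity traded falls to 31. At Q = 31 the demand price is (116 - 31)/5 = 17 and the supply price is (1 + 31)/4 = 8.
Deadweight loss = ½ · (17 - 8) · (51 - 31) = ½ · 9 · 20 = 90.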